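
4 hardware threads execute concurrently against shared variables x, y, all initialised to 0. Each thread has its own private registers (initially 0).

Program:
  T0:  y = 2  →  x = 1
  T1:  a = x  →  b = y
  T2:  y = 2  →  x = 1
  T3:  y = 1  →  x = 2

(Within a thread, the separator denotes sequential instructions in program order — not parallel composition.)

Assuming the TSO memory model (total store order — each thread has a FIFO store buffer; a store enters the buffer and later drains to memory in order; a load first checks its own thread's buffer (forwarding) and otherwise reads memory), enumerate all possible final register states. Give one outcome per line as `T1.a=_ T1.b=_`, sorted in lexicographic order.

T1.a=0 T1.b=0
T1.a=0 T1.b=1
T1.a=0 T1.b=2
T1.a=1 T1.b=1
T1.a=1 T1.b=2
T1.a=2 T1.b=1
T1.a=2 T1.b=2

outcome vector order: (T1.a,T1.b)
|TSO outcomes| = 7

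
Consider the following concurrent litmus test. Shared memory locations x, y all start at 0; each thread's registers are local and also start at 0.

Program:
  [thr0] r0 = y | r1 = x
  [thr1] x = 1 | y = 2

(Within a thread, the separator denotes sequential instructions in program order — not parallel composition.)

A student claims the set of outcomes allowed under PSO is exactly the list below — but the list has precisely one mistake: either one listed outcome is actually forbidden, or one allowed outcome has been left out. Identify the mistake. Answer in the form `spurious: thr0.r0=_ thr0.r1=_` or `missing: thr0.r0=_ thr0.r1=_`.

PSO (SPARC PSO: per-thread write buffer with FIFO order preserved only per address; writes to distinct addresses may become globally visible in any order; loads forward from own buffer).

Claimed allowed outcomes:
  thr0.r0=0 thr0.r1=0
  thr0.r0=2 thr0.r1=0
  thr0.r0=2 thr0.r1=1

outcome vector order: (thr0.r0,thr0.r1)
PSO (4): 0/0; 0/1; 2/0; 2/1
PSO∖claimed = {0/1}

missing: thr0.r0=0 thr0.r1=1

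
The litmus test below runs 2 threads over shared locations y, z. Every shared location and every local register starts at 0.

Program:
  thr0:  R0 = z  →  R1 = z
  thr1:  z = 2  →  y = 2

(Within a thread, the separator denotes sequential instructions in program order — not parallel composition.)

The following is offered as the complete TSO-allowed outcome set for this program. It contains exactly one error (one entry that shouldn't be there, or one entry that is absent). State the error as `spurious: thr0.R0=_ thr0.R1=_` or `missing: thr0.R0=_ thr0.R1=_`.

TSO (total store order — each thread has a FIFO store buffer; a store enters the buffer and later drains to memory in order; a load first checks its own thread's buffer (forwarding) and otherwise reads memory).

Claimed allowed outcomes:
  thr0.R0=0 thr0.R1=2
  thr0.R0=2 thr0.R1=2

missing: thr0.R0=0 thr0.R1=0

outcome vector order: (thr0.R0,thr0.R1)
TSO (3): (0,0) (0,2) (2,2)
TSO∖claimed = {(0,0)}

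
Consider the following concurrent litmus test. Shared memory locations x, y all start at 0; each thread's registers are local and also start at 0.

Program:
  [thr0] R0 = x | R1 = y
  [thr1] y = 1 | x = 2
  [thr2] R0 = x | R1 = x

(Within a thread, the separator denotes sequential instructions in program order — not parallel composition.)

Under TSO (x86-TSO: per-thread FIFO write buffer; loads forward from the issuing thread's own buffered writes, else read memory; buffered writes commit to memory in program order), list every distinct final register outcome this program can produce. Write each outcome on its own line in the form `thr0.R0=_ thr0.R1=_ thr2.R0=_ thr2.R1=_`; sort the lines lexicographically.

thr0.R0=0 thr0.R1=0 thr2.R0=0 thr2.R1=0
thr0.R0=0 thr0.R1=0 thr2.R0=0 thr2.R1=2
thr0.R0=0 thr0.R1=0 thr2.R0=2 thr2.R1=2
thr0.R0=0 thr0.R1=1 thr2.R0=0 thr2.R1=0
thr0.R0=0 thr0.R1=1 thr2.R0=0 thr2.R1=2
thr0.R0=0 thr0.R1=1 thr2.R0=2 thr2.R1=2
thr0.R0=2 thr0.R1=1 thr2.R0=0 thr2.R1=0
thr0.R0=2 thr0.R1=1 thr2.R0=0 thr2.R1=2
thr0.R0=2 thr0.R1=1 thr2.R0=2 thr2.R1=2

outcome vector order: (thr0.R0,thr0.R1,thr2.R0,thr2.R1)
|TSO outcomes| = 9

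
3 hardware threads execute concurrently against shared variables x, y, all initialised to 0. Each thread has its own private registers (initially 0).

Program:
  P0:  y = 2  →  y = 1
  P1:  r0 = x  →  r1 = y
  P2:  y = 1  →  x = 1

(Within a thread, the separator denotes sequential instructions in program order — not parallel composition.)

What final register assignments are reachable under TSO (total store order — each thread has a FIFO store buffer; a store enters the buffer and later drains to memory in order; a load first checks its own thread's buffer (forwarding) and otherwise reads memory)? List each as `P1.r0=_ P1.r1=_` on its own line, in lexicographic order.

outcome vector order: (P1.r0,P1.r1)
|TSO outcomes| = 5

P1.r0=0 P1.r1=0
P1.r0=0 P1.r1=1
P1.r0=0 P1.r1=2
P1.r0=1 P1.r1=1
P1.r0=1 P1.r1=2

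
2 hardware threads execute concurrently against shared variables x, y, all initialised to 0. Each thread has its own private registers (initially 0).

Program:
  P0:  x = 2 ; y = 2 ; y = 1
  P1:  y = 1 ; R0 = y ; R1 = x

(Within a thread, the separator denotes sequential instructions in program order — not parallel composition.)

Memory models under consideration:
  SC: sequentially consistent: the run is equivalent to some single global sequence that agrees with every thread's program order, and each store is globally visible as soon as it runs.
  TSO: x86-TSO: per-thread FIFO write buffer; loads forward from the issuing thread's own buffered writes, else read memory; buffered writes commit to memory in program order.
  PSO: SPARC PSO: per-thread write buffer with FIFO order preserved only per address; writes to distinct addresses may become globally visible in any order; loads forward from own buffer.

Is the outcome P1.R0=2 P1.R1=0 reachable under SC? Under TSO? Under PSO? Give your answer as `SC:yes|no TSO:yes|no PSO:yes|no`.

SC:no TSO:no PSO:yes

outcome vector order: (P1.R0,P1.R1)
SC: 3 outcomes — {1/0; 1/2; 2/2}
TSO: 3 outcomes — {1/0; 1/2; 2/2}
PSO: 4 outcomes — {1/0; 1/2; 2/0; 2/2}
target 2/0 ∈ {PSO}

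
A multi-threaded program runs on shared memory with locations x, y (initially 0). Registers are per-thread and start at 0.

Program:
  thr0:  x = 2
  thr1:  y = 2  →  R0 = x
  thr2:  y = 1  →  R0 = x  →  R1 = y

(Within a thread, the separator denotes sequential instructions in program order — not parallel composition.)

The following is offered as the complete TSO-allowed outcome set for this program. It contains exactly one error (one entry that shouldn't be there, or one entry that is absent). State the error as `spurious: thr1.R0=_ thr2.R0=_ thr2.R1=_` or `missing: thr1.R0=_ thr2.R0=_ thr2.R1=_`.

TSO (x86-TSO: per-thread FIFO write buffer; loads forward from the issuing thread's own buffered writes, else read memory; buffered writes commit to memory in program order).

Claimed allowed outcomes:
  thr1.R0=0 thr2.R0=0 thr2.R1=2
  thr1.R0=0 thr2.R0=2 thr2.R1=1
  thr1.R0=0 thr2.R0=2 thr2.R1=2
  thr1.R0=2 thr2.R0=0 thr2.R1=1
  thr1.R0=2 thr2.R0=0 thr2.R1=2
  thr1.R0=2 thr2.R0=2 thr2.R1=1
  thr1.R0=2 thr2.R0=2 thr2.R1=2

missing: thr1.R0=0 thr2.R0=0 thr2.R1=1

outcome vector order: (thr1.R0,thr2.R0,thr2.R1)
TSO: 8 outcomes — {001 002 021 022 201 202 221 222}
TSO∖claimed = {001}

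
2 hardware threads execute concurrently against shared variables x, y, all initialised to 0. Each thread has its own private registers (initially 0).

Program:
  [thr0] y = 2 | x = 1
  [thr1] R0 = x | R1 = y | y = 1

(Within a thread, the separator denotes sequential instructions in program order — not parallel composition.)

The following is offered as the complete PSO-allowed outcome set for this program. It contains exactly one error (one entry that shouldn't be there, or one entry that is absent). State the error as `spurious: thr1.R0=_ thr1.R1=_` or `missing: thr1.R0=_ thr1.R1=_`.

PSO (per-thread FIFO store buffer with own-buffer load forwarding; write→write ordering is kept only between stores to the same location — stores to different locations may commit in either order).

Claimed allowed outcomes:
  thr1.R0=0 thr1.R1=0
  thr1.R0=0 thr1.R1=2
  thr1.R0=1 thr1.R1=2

outcome vector order: (thr1.R0,thr1.R1)
under PSO → (0,0), (0,2), (1,0), (1,2)
PSO∖claimed = {(1,0)}

missing: thr1.R0=1 thr1.R1=0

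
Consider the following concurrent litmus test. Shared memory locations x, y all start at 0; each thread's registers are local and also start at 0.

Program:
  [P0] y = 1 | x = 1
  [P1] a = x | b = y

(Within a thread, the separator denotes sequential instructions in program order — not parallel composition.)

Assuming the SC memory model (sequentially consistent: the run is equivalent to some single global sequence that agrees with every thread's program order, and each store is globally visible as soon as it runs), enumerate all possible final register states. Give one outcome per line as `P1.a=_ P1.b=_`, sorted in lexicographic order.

P1.a=0 P1.b=0
P1.a=0 P1.b=1
P1.a=1 P1.b=1

outcome vector order: (P1.a,P1.b)
|SC outcomes| = 3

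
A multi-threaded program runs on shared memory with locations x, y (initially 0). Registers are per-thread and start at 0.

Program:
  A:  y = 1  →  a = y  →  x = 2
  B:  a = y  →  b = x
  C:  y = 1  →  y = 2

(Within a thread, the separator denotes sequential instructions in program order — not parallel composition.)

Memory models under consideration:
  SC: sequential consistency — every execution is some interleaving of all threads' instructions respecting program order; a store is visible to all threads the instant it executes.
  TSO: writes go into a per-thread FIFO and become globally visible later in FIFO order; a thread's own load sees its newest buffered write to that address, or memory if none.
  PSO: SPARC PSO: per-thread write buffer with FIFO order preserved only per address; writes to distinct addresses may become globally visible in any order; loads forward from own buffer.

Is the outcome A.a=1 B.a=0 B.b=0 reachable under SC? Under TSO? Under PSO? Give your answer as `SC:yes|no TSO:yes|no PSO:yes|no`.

outcome vector order: (A.a,B.a,B.b)
under SC → 100, 102, 110, 112, 120, 122, 200, 202, 210, 212, 220, 222
under TSO → 100, 102, 110, 112, 120, 122, 200, 202, 210, 212, 220, 222
under PSO → 100, 102, 110, 112, 120, 122, 200, 202, 210, 212, 220, 222
target 100 ∈ {SC,TSO,PSO}

SC:yes TSO:yes PSO:yes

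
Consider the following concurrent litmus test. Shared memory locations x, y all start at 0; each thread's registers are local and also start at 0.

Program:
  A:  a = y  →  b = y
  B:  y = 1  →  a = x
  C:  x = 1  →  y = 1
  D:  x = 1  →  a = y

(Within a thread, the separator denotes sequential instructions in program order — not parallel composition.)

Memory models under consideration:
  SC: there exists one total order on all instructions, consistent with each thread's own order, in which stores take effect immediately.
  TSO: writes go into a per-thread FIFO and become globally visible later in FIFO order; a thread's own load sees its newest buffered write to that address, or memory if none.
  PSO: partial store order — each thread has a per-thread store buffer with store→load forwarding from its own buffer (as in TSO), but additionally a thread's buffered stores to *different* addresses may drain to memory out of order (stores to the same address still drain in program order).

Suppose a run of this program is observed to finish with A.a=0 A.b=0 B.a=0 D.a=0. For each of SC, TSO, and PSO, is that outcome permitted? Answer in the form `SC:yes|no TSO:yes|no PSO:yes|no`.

outcome vector order: (A.a,A.b,B.a,D.a)
SC: 9 outcomes — {(0,0,0,1); (0,0,1,0); (0,0,1,1); (0,1,0,1); (0,1,1,0); (0,1,1,1); (1,1,0,1); (1,1,1,0); (1,1,1,1)}
TSO: 12 outcomes — {(0,0,0,0); (0,0,0,1); (0,0,1,0); (0,0,1,1); (0,1,0,0); (0,1,0,1); (0,1,1,0); (0,1,1,1); (1,1,0,0); (1,1,0,1); (1,1,1,0); (1,1,1,1)}
PSO: 12 outcomes — {(0,0,0,0); (0,0,0,1); (0,0,1,0); (0,0,1,1); (0,1,0,0); (0,1,0,1); (0,1,1,0); (0,1,1,1); (1,1,0,0); (1,1,0,1); (1,1,1,0); (1,1,1,1)}
target (0,0,0,0) ∈ {TSO,PSO}

SC:no TSO:yes PSO:yes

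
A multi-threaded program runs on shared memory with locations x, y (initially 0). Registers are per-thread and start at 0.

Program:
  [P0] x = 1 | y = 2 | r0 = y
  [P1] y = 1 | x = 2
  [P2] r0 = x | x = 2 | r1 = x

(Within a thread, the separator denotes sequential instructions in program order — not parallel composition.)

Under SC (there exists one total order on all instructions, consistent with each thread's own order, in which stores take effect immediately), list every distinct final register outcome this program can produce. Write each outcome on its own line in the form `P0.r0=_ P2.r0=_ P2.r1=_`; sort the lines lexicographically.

P0.r0=1 P2.r0=0 P2.r1=1
P0.r0=1 P2.r0=0 P2.r1=2
P0.r0=1 P2.r0=1 P2.r1=2
P0.r0=1 P2.r0=2 P2.r1=2
P0.r0=2 P2.r0=0 P2.r1=1
P0.r0=2 P2.r0=0 P2.r1=2
P0.r0=2 P2.r0=1 P2.r1=2
P0.r0=2 P2.r0=2 P2.r1=1
P0.r0=2 P2.r0=2 P2.r1=2

outcome vector order: (P0.r0,P2.r0,P2.r1)
|SC outcomes| = 9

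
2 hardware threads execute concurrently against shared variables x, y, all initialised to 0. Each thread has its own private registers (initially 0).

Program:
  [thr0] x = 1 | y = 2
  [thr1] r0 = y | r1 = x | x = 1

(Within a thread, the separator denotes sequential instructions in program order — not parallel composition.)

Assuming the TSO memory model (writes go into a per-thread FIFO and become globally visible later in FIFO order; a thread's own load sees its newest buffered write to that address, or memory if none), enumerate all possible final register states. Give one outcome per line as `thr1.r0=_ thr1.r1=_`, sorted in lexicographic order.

outcome vector order: (thr1.r0,thr1.r1)
|TSO outcomes| = 3

thr1.r0=0 thr1.r1=0
thr1.r0=0 thr1.r1=1
thr1.r0=2 thr1.r1=1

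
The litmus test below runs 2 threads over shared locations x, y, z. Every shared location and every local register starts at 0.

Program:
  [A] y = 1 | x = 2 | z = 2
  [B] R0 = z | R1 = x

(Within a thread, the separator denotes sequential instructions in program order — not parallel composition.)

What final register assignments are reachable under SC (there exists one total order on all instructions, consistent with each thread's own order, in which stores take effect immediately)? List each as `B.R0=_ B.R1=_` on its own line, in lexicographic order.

outcome vector order: (B.R0,B.R1)
|SC outcomes| = 3

B.R0=0 B.R1=0
B.R0=0 B.R1=2
B.R0=2 B.R1=2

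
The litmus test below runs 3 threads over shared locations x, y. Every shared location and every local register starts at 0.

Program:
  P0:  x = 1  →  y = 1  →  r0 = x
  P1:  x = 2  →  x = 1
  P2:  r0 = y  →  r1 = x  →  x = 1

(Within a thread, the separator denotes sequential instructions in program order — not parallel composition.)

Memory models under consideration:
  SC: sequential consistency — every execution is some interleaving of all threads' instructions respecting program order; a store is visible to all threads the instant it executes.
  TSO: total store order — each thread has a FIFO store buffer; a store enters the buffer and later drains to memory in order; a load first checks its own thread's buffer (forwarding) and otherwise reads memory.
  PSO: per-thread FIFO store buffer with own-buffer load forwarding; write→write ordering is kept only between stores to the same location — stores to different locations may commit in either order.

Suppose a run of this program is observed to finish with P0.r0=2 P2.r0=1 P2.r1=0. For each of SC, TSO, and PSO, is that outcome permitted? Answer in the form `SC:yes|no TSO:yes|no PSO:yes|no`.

SC:no TSO:no PSO:yes

outcome vector order: (P0.r0,P2.r0,P2.r1)
[SC] allowed = {100; 101; 102; 111; 112; 200; 201; 202; 211; 212}
[TSO] allowed = {100; 101; 102; 111; 112; 200; 201; 202; 211; 212}
[PSO] allowed = {100; 101; 102; 110; 111; 112; 200; 201; 202; 210; 211; 212}
target 210 ∈ {PSO}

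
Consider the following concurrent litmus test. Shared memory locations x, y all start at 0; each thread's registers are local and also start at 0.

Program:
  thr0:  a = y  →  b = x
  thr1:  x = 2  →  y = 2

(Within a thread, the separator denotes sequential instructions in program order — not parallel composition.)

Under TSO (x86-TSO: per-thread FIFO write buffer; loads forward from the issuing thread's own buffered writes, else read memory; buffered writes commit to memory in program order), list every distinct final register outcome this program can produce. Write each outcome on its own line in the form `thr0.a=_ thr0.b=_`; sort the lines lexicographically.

outcome vector order: (thr0.a,thr0.b)
|TSO outcomes| = 3

thr0.a=0 thr0.b=0
thr0.a=0 thr0.b=2
thr0.a=2 thr0.b=2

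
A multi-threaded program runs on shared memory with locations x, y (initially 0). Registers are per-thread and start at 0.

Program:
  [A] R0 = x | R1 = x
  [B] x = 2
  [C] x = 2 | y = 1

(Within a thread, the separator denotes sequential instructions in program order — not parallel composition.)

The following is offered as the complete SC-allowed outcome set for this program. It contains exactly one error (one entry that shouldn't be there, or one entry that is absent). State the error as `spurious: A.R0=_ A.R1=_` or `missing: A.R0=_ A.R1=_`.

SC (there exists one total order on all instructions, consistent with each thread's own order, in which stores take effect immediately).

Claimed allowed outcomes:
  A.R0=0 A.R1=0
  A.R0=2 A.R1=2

outcome vector order: (A.R0,A.R1)
under SC → <0 0>; <0 2>; <2 2>
SC∖claimed = {<0 2>}

missing: A.R0=0 A.R1=2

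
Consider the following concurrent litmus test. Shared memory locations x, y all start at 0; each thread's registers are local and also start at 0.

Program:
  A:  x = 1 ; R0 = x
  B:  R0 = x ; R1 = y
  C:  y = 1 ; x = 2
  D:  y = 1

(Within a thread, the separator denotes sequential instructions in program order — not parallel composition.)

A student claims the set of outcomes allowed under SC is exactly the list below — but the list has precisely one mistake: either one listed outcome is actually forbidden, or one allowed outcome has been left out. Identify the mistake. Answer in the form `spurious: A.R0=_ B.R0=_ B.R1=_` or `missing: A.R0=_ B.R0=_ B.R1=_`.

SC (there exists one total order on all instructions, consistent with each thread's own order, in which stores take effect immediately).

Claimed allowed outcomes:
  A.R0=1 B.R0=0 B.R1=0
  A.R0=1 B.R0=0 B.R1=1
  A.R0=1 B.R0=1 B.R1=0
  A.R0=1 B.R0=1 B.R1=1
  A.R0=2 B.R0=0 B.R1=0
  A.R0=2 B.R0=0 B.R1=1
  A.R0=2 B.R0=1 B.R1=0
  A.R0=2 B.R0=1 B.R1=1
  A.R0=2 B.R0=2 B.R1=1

outcome vector order: (A.R0,B.R0,B.R1)
SC: 10 outcomes — {1/0/0; 1/0/1; 1/1/0; 1/1/1; 1/2/1; 2/0/0; 2/0/1; 2/1/0; 2/1/1; 2/2/1}
SC∖claimed = {1/2/1}

missing: A.R0=1 B.R0=2 B.R1=1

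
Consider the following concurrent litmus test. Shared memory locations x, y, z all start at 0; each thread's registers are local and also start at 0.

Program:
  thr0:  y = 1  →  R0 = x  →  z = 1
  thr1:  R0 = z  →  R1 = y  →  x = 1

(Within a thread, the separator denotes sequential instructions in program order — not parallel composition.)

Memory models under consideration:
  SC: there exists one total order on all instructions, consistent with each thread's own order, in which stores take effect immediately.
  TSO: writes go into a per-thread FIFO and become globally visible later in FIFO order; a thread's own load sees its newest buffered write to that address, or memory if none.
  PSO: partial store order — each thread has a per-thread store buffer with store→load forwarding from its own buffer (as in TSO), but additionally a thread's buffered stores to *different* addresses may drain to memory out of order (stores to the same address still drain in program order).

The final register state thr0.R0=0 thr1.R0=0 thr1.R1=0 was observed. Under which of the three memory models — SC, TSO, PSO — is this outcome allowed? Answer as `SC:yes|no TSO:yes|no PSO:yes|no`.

outcome vector order: (thr0.R0,thr1.R0,thr1.R1)
SC: 5 outcomes — {(0,0,0), (0,0,1), (0,1,1), (1,0,0), (1,0,1)}
TSO: 5 outcomes — {(0,0,0), (0,0,1), (0,1,1), (1,0,0), (1,0,1)}
PSO: 6 outcomes — {(0,0,0), (0,0,1), (0,1,0), (0,1,1), (1,0,0), (1,0,1)}
target (0,0,0) ∈ {SC,TSO,PSO}

SC:yes TSO:yes PSO:yes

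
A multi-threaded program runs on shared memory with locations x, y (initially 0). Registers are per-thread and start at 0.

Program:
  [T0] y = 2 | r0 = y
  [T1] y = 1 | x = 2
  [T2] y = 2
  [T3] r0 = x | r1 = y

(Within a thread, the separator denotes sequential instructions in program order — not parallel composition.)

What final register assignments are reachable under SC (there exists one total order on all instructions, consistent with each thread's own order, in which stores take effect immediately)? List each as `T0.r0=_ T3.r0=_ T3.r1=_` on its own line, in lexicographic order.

outcome vector order: (T0.r0,T3.r0,T3.r1)
|SC outcomes| = 10

T0.r0=1 T3.r0=0 T3.r1=0
T0.r0=1 T3.r0=0 T3.r1=1
T0.r0=1 T3.r0=0 T3.r1=2
T0.r0=1 T3.r0=2 T3.r1=1
T0.r0=1 T3.r0=2 T3.r1=2
T0.r0=2 T3.r0=0 T3.r1=0
T0.r0=2 T3.r0=0 T3.r1=1
T0.r0=2 T3.r0=0 T3.r1=2
T0.r0=2 T3.r0=2 T3.r1=1
T0.r0=2 T3.r0=2 T3.r1=2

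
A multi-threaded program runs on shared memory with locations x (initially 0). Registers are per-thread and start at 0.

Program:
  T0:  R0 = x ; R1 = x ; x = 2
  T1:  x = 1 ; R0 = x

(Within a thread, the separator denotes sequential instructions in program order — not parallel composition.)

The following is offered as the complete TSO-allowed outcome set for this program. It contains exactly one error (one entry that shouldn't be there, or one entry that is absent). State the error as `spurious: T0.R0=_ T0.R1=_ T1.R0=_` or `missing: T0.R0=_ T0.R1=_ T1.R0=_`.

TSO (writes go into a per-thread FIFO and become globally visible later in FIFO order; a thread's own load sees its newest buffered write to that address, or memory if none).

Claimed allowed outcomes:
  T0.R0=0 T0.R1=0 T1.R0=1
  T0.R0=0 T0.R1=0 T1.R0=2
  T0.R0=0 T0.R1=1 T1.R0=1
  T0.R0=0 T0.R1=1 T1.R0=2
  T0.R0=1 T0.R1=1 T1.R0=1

missing: T0.R0=1 T0.R1=1 T1.R0=2

outcome vector order: (T0.R0,T0.R1,T1.R0)
under TSO → (0,0,1) (0,0,2) (0,1,1) (0,1,2) (1,1,1) (1,1,2)
TSO∖claimed = {(1,1,2)}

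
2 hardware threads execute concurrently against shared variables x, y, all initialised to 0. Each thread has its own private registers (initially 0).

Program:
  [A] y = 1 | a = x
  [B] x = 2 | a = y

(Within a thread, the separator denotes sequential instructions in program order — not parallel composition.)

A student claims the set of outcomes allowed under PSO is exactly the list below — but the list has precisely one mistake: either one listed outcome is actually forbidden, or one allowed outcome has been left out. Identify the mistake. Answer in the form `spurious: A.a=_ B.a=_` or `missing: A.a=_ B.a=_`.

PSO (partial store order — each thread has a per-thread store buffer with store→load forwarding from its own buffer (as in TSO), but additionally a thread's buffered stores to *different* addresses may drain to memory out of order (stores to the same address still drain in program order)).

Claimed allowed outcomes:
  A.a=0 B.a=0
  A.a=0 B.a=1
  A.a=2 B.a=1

missing: A.a=2 B.a=0

outcome vector order: (A.a,B.a)
[PSO] allowed = {00, 01, 20, 21}
PSO∖claimed = {20}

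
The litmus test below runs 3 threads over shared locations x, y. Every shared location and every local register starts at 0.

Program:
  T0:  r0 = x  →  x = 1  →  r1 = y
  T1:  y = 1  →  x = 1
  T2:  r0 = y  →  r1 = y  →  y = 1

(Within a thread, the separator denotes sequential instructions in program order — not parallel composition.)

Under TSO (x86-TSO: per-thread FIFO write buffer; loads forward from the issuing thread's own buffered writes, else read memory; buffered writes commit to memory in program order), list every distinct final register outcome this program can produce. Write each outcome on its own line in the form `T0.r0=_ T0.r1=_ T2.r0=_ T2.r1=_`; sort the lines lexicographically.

outcome vector order: (T0.r0,T0.r1,T2.r0,T2.r1)
|TSO outcomes| = 9

T0.r0=0 T0.r1=0 T2.r0=0 T2.r1=0
T0.r0=0 T0.r1=0 T2.r0=0 T2.r1=1
T0.r0=0 T0.r1=0 T2.r0=1 T2.r1=1
T0.r0=0 T0.r1=1 T2.r0=0 T2.r1=0
T0.r0=0 T0.r1=1 T2.r0=0 T2.r1=1
T0.r0=0 T0.r1=1 T2.r0=1 T2.r1=1
T0.r0=1 T0.r1=1 T2.r0=0 T2.r1=0
T0.r0=1 T0.r1=1 T2.r0=0 T2.r1=1
T0.r0=1 T0.r1=1 T2.r0=1 T2.r1=1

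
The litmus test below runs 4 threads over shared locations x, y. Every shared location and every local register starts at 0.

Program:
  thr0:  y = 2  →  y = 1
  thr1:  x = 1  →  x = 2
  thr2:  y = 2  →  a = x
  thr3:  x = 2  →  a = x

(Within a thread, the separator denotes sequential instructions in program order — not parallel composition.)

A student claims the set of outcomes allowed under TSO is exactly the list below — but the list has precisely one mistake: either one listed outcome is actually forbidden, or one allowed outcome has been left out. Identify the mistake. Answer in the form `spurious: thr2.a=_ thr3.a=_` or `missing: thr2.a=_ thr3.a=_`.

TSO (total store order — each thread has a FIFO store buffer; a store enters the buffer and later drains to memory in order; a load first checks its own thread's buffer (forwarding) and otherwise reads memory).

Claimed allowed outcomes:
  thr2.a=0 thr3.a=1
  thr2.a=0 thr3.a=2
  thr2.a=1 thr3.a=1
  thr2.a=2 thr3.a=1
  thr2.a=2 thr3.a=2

missing: thr2.a=1 thr3.a=2

outcome vector order: (thr2.a,thr3.a)
under TSO → (0,1); (0,2); (1,1); (1,2); (2,1); (2,2)
TSO∖claimed = {(1,2)}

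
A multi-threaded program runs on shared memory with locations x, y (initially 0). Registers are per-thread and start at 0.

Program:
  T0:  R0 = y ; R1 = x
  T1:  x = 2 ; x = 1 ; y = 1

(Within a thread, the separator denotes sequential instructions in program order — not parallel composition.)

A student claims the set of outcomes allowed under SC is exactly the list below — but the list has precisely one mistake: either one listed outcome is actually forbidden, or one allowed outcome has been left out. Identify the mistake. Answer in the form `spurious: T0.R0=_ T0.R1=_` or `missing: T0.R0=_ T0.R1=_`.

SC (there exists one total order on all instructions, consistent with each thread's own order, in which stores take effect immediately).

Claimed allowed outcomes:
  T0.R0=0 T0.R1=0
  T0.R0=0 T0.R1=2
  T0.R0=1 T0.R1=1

outcome vector order: (T0.R0,T0.R1)
under SC → <0 0>; <0 1>; <0 2>; <1 1>
SC∖claimed = {<0 1>}

missing: T0.R0=0 T0.R1=1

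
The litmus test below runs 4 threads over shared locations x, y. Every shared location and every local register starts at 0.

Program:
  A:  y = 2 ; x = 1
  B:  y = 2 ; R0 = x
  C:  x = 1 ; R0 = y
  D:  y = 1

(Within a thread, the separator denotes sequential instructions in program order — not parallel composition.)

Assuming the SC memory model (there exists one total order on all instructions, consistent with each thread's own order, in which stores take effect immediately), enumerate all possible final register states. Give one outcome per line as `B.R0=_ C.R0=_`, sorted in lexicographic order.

outcome vector order: (B.R0,C.R0)
|SC outcomes| = 5

B.R0=0 C.R0=1
B.R0=0 C.R0=2
B.R0=1 C.R0=0
B.R0=1 C.R0=1
B.R0=1 C.R0=2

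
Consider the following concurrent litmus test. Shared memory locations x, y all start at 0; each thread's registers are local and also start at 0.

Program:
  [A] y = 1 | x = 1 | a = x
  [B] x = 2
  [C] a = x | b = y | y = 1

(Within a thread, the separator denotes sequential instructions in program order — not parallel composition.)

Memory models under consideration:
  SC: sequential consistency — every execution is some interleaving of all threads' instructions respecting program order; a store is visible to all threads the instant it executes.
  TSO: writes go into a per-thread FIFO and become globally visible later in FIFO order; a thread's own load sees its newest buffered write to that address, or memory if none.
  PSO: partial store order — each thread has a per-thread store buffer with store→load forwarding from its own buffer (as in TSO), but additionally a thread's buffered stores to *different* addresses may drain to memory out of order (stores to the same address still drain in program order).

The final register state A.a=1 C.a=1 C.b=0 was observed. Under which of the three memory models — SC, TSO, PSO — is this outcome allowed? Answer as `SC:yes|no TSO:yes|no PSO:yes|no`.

SC:no TSO:no PSO:yes

outcome vector order: (A.a,C.a,C.b)
SC: 9 outcomes — {(1,0,0); (1,0,1); (1,1,1); (1,2,0); (1,2,1); (2,0,0); (2,0,1); (2,1,1); (2,2,1)}
TSO: 9 outcomes — {(1,0,0); (1,0,1); (1,1,1); (1,2,0); (1,2,1); (2,0,0); (2,0,1); (2,1,1); (2,2,1)}
PSO: 12 outcomes — {(1,0,0); (1,0,1); (1,1,0); (1,1,1); (1,2,0); (1,2,1); (2,0,0); (2,0,1); (2,1,0); (2,1,1); (2,2,0); (2,2,1)}
target (1,1,0) ∈ {PSO}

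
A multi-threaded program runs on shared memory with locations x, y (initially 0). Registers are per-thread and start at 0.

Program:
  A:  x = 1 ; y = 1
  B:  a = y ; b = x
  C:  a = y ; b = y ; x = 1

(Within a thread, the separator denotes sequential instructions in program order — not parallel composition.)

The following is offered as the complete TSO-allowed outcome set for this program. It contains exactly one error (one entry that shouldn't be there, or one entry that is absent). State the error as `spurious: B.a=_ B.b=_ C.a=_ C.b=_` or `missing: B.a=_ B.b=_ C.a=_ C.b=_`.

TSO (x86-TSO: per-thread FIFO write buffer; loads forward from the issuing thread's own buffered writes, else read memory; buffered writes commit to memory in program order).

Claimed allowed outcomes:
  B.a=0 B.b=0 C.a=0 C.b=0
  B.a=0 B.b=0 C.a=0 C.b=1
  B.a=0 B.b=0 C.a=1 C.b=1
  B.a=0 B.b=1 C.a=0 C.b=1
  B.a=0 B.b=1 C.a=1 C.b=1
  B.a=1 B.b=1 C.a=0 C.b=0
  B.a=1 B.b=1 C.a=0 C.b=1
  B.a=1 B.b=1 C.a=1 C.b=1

missing: B.a=0 B.b=1 C.a=0 C.b=0

outcome vector order: (B.a,B.b,C.a,C.b)
under TSO → (0,0,0,0) (0,0,0,1) (0,0,1,1) (0,1,0,0) (0,1,0,1) (0,1,1,1) (1,1,0,0) (1,1,0,1) (1,1,1,1)
TSO∖claimed = {(0,1,0,0)}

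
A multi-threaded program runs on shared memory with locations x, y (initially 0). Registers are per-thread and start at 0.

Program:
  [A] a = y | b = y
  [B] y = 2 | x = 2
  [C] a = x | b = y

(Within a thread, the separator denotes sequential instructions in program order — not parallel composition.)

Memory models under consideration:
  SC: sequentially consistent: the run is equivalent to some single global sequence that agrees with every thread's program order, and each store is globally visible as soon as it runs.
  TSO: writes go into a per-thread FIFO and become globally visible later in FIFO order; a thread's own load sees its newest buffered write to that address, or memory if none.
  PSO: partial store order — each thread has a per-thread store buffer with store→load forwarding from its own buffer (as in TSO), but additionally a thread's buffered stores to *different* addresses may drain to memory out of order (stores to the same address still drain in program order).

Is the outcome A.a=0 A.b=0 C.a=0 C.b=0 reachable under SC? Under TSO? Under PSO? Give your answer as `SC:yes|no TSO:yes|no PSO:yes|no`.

outcome vector order: (A.a,A.b,C.a,C.b)
SC (9): 0000 0002 0022 0200 0202 0222 2200 2202 2222
TSO (9): 0000 0002 0022 0200 0202 0222 2200 2202 2222
PSO (12): 0000 0002 0020 0022 0200 0202 0220 0222 2200 2202 2220 2222
target 0000 ∈ {SC,TSO,PSO}

SC:yes TSO:yes PSO:yes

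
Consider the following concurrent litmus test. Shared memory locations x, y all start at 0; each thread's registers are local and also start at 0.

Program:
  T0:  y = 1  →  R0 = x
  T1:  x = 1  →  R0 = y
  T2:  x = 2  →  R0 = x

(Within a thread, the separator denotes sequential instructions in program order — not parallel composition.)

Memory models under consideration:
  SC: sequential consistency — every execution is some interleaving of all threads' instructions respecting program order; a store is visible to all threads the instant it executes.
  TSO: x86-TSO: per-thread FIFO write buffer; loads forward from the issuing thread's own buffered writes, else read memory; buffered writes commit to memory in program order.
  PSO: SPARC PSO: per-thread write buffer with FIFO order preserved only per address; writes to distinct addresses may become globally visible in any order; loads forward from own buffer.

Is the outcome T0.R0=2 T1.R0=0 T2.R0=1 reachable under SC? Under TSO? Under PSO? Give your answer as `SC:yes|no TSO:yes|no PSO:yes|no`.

outcome vector order: (T0.R0,T1.R0,T2.R0)
under SC → (0,1,1); (0,1,2); (1,0,1); (1,0,2); (1,1,1); (1,1,2); (2,0,2); (2,1,1); (2,1,2)
under TSO → (0,0,1); (0,0,2); (0,1,1); (0,1,2); (1,0,1); (1,0,2); (1,1,1); (1,1,2); (2,0,1); (2,0,2); (2,1,1); (2,1,2)
under PSO → (0,0,1); (0,0,2); (0,1,1); (0,1,2); (1,0,1); (1,0,2); (1,1,1); (1,1,2); (2,0,1); (2,0,2); (2,1,1); (2,1,2)
target (2,0,1) ∈ {TSO,PSO}

SC:no TSO:yes PSO:yes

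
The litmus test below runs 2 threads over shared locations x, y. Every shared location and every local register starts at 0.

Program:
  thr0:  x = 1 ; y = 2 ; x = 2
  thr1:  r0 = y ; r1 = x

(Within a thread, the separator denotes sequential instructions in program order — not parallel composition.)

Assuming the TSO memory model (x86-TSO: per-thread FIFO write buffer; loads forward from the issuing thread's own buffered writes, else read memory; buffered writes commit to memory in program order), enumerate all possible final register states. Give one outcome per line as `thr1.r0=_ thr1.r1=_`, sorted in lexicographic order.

outcome vector order: (thr1.r0,thr1.r1)
|TSO outcomes| = 5

thr1.r0=0 thr1.r1=0
thr1.r0=0 thr1.r1=1
thr1.r0=0 thr1.r1=2
thr1.r0=2 thr1.r1=1
thr1.r0=2 thr1.r1=2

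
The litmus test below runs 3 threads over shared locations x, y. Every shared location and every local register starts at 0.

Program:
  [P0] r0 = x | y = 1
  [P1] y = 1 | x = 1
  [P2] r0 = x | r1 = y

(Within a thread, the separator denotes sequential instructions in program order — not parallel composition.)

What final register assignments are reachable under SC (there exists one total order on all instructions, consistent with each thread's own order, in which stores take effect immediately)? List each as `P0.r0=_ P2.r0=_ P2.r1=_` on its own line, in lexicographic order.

outcome vector order: (P0.r0,P2.r0,P2.r1)
|SC outcomes| = 6

P0.r0=0 P2.r0=0 P2.r1=0
P0.r0=0 P2.r0=0 P2.r1=1
P0.r0=0 P2.r0=1 P2.r1=1
P0.r0=1 P2.r0=0 P2.r1=0
P0.r0=1 P2.r0=0 P2.r1=1
P0.r0=1 P2.r0=1 P2.r1=1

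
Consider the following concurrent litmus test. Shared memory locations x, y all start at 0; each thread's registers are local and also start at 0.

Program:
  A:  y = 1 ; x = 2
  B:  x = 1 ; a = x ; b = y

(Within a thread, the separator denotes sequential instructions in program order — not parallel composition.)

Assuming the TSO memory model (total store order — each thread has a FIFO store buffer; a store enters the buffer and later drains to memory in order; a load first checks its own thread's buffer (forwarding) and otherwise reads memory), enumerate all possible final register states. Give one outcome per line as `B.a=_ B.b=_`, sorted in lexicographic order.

B.a=1 B.b=0
B.a=1 B.b=1
B.a=2 B.b=1

outcome vector order: (B.a,B.b)
|TSO outcomes| = 3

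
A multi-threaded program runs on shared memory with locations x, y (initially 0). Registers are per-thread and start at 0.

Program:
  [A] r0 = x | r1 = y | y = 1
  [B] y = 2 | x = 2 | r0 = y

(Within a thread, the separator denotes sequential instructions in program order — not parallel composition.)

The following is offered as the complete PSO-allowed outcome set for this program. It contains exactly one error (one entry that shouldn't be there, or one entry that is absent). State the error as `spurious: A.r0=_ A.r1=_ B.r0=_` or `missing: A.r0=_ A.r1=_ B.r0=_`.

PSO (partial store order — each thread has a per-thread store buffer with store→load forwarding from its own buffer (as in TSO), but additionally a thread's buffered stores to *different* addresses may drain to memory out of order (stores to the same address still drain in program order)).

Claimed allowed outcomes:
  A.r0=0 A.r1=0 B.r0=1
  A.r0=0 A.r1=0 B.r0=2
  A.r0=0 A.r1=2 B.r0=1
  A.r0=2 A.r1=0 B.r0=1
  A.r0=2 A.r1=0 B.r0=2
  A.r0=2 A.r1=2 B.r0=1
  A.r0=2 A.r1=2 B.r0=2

missing: A.r0=0 A.r1=2 B.r0=2

outcome vector order: (A.r0,A.r1,B.r0)
PSO (8): (0,0,1); (0,0,2); (0,2,1); (0,2,2); (2,0,1); (2,0,2); (2,2,1); (2,2,2)
PSO∖claimed = {(0,2,2)}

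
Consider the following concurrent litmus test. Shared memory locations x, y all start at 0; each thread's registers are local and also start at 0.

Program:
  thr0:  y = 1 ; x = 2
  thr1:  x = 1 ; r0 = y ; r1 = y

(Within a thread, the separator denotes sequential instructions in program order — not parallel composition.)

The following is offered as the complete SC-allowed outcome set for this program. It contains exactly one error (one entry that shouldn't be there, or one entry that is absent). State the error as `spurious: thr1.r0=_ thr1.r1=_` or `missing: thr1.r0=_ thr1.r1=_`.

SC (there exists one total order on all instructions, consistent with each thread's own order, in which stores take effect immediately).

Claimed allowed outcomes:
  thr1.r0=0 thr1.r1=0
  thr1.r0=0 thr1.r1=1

outcome vector order: (thr1.r0,thr1.r1)
SC (3): 00; 01; 11
SC∖claimed = {11}

missing: thr1.r0=1 thr1.r1=1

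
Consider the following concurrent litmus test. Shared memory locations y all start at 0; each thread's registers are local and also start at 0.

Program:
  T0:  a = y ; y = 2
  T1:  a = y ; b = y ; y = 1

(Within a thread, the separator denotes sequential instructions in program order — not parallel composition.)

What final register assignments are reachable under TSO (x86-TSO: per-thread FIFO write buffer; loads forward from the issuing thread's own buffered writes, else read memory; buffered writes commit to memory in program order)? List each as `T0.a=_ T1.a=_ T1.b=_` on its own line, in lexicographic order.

T0.a=0 T1.a=0 T1.b=0
T0.a=0 T1.a=0 T1.b=2
T0.a=0 T1.a=2 T1.b=2
T0.a=1 T1.a=0 T1.b=0

outcome vector order: (T0.a,T1.a,T1.b)
|TSO outcomes| = 4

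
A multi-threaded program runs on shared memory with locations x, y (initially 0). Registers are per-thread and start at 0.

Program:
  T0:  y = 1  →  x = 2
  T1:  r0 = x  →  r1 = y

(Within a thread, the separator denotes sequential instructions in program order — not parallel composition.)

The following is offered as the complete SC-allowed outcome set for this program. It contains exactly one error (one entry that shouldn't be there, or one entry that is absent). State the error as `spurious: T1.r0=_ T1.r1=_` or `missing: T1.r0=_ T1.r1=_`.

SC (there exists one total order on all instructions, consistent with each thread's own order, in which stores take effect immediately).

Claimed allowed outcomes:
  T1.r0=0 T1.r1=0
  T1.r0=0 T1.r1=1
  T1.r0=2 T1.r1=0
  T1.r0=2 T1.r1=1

spurious: T1.r0=2 T1.r1=0

outcome vector order: (T1.r0,T1.r1)
under SC → 0/0 0/1 2/1
claimed∖SC = {2/0}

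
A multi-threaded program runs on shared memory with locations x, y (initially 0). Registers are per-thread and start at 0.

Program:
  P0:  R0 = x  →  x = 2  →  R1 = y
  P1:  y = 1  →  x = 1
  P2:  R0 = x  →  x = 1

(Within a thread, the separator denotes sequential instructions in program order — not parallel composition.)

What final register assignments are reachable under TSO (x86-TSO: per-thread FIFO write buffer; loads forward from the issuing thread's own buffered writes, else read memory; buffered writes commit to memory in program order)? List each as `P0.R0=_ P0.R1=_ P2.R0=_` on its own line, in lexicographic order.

P0.R0=0 P0.R1=0 P2.R0=0
P0.R0=0 P0.R1=0 P2.R0=1
P0.R0=0 P0.R1=0 P2.R0=2
P0.R0=0 P0.R1=1 P2.R0=0
P0.R0=0 P0.R1=1 P2.R0=1
P0.R0=0 P0.R1=1 P2.R0=2
P0.R0=1 P0.R1=0 P2.R0=0
P0.R0=1 P0.R1=1 P2.R0=0
P0.R0=1 P0.R1=1 P2.R0=1
P0.R0=1 P0.R1=1 P2.R0=2

outcome vector order: (P0.R0,P0.R1,P2.R0)
|TSO outcomes| = 10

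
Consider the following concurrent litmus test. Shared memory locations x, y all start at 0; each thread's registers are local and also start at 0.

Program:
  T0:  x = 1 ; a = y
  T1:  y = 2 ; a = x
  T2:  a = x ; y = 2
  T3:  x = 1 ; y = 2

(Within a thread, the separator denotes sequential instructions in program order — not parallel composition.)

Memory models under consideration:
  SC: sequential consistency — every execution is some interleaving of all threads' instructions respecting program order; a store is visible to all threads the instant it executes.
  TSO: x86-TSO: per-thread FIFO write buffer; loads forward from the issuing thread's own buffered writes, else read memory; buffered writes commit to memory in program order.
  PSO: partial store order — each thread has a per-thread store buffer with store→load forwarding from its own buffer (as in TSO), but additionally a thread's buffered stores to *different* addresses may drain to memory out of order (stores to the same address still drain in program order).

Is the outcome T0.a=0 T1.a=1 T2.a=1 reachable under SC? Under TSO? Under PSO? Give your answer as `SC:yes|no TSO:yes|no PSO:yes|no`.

outcome vector order: (T0.a,T1.a,T2.a)
SC: 6 outcomes — {010 011 200 201 210 211}
TSO: 8 outcomes — {000 001 010 011 200 201 210 211}
PSO: 8 outcomes — {000 001 010 011 200 201 210 211}
target 011 ∈ {SC,TSO,PSO}

SC:yes TSO:yes PSO:yes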